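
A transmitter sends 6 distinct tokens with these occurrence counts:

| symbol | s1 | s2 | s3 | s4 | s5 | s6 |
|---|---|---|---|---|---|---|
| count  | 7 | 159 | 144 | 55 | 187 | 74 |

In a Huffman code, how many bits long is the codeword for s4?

4

Build the tree from the bottom:
s1(7) + s4(55) → 62
62 + s6(74) → 136
136 + s3(144) → 280
s2(159) + s5(187) → 346
280 + 346 → 626
s4 sits 4 levels below the root, so its codeword is 4 bits.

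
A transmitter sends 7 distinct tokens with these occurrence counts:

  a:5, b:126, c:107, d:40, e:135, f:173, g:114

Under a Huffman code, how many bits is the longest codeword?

Merge the two lowest-weight nodes at each step:
combine a(5), d(40) → 45
combine 45, c(107) → 152
combine g(114), b(126) → 240
combine e(135), 152 → 287
combine f(173), 240 → 413
combine 287, 413 → 700
The rarest symbols sit at the bottom; the longest codeword is 4 bits.

4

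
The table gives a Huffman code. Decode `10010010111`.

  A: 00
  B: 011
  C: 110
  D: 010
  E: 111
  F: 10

FDDE

Read left to right; each codeword is recognised as soon as it completes (prefix code):
  10→F | 010→D | 010→D | 111→E
Decoded message: FDDE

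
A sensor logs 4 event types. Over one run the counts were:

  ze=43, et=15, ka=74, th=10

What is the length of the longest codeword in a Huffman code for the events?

Merge the two lowest-weight nodes at each step:
merge th(10) and et(15): 25
merge 25 and ze(43): 68
merge 68 and ka(74): 142
The rarest symbols sit at the bottom; the longest codeword is 3 bits.

3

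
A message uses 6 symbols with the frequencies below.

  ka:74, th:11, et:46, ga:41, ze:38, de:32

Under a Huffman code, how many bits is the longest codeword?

Merge the two lowest-weight nodes at each step:
combine th(11), de(32) → 43
combine ze(38), ga(41) → 79
combine 43, et(46) → 89
combine ka(74), 79 → 153
combine 89, 153 → 242
Maximum depth reached is 3.

3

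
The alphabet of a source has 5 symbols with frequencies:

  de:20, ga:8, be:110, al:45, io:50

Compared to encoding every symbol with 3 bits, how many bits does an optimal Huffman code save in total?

Fixed-length: 3 bits × 233 symbols = 699 bits.
Huffman merges:
ga(8) + de(20) → 28
28 + al(45) → 73
io(50) + 73 → 123
be(110) + 123 → 233
Huffman total = 28 + 73 + 123 + 233 = 457 bits.
Saving = 699 − 457 = 242 bits.

242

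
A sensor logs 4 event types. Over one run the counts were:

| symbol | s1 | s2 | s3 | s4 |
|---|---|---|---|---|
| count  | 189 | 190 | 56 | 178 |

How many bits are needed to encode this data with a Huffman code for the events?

1226

Build the Huffman tree bottom-up:
merge s3(56) and s4(178): 234
merge s1(189) and s2(190): 379
merge 234 and 379: 613
The encoded length is the sum of every internal node's weight: 234 + 379 + 613 = 1226 bits.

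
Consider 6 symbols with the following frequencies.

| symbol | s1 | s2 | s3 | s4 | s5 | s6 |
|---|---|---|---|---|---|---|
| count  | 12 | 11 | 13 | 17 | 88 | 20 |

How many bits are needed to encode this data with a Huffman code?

Merge the two smallest weights repeatedly:
s2(11) + s1(12) → 23
s3(13) + s4(17) → 30
s6(20) + 23 → 43
30 + 43 → 73
73 + s5(88) → 161
The encoded length is the sum of every internal node's weight: 23 + 30 + 43 + 73 + 161 = 330 bits.

330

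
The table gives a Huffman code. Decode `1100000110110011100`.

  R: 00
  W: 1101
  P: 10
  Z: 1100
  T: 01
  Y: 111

Read left to right; each codeword is recognised as soon as it completes (prefix code):
  1100→Z | 00→R | 01→T | 10→P | 1100→Z | 111→Y | 00→R
Decoded message: ZRTPZYR

ZRTPZYR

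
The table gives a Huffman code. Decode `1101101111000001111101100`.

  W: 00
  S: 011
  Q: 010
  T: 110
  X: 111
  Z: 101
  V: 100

TTXVWSXSW

Read left to right; each codeword is recognised as soon as it completes (prefix code):
  110→T | 110→T | 111→X | 100→V | 00→W | 011→S | 111→X | 011→S | 00→W
Decoded message: TTXVWSXSW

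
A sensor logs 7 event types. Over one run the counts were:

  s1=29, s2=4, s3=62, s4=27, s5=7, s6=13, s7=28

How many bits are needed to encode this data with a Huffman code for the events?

421

Greedily combine the two least-frequent nodes:
merge s2(4) and s5(7): 11
merge 11 and s6(13): 24
merge 24 and s4(27): 51
merge s7(28) and s1(29): 57
merge 51 and 57: 108
merge s3(62) and 108: 170
Total encoded bits = sum of merged weights = 11 + 24 + 51 + 57 + 108 + 170 = 421.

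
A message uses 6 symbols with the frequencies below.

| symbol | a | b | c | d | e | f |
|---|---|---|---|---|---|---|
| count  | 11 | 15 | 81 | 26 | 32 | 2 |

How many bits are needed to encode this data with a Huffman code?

348

Build the Huffman tree bottom-up:
combine f(2), a(11) → 13
combine 13, b(15) → 28
combine d(26), 28 → 54
combine e(32), 54 → 86
combine c(81), 86 → 167
Total encoded bits = sum of merged weights = 13 + 28 + 54 + 86 + 167 = 348.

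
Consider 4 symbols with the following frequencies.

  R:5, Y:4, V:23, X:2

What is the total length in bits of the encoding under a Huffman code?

Merge the two smallest weights repeatedly:
X(2) + Y(4) → 6
R(5) + 6 → 11
11 + V(23) → 34
Each symbol's bit-cost is frequency × depth; summing gives 51 bits (equivalently 6 + 11 + 34).

51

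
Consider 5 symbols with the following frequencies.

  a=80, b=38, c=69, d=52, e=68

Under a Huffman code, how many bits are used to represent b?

Repeatedly merge the two smallest:
combine b(38), d(52) → 90
combine e(68), c(69) → 137
combine a(80), 90 → 170
combine 137, 170 → 307
The subtree containing b is merged 3 times, so code length = 3.

3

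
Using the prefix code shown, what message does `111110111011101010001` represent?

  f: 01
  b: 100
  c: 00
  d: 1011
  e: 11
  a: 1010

eeddabf

Read left to right; each codeword is recognised as soon as it completes (prefix code):
  11→e | 11→e | 1011→d | 1011→d | 1010→a | 100→b | 01→f
Decoded message: eeddabf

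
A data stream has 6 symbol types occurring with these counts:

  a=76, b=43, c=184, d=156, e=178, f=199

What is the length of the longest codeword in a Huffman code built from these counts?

4

Merge the two lowest-weight nodes at each step:
merge b(43) and a(76): 119
merge 119 and d(156): 275
merge e(178) and c(184): 362
merge f(199) and 275: 474
merge 362 and 474: 836
The rarest symbols sit at the bottom; the longest codeword is 4 bits.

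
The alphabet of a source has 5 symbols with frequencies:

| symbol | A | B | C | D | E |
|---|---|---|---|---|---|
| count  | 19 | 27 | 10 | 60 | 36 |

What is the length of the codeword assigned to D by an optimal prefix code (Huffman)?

1

Build the tree from the bottom:
merge C(10) and A(19): 29
merge B(27) and 29: 56
merge E(36) and 56: 92
merge D(60) and 92: 152
D is a child of the root — depth 1, so its codeword is a single bit.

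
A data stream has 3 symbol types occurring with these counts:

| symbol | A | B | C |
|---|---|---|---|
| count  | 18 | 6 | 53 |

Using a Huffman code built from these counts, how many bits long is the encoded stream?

Build the Huffman tree bottom-up:
combine B(6), A(18) → 24
combine 24, C(53) → 77
The encoded length is the sum of every internal node's weight: 24 + 77 = 101 bits.

101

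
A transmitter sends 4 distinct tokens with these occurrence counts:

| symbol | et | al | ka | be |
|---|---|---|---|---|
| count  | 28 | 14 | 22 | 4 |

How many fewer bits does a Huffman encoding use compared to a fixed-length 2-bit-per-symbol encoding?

10

Fixed-length: 2 bits × 68 symbols = 136 bits.
Huffman merges:
merge be(4) and al(14): 18
merge 18 and ka(22): 40
merge et(28) and 40: 68
Huffman total = 18 + 40 + 68 = 126 bits.
Saving = 136 − 126 = 10 bits.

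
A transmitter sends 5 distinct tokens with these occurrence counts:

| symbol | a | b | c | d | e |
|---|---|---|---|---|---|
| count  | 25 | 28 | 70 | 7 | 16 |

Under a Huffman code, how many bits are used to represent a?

3

Huffman merges, smallest pair first:
d(7) + e(16) → 23
23 + a(25) → 48
b(28) + 48 → 76
c(70) + 76 → 146
a's leaf is at depth 3, giving a 3-bit codeword.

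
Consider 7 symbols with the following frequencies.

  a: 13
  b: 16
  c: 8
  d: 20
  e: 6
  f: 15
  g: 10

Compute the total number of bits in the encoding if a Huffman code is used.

Greedily combine the two least-frequent nodes:
e(6) + c(8) → 14
g(10) + a(13) → 23
14 + f(15) → 29
b(16) + d(20) → 36
23 + 29 → 52
36 + 52 → 88
Each symbol's bit-cost is frequency × depth; summing gives 242 bits (equivalently 14 + 23 + 29 + 36 + 52 + 88).

242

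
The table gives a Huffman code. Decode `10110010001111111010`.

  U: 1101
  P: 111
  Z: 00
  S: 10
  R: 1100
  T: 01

Read left to right; each codeword is recognised as soon as it completes (prefix code):
  10→S | 1100→R | 10→S | 00→Z | 111→P | 111→P | 10→S | 10→S
Decoded message: SRSZPPSS

SRSZPPSS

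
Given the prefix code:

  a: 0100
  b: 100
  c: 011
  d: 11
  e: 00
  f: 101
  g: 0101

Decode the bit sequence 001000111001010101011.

ebcbfgc

Read left to right; each codeword is recognised as soon as it completes (prefix code):
  00→e | 100→b | 011→c | 100→b | 101→f | 0101→g | 011→c
Decoded message: ebcbfgc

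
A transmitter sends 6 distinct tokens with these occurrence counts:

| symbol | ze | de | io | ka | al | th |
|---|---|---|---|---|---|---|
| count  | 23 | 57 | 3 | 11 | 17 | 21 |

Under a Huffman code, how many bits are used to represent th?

Huffman merges, smallest pair first:
io(3) + ka(11) → 14
14 + al(17) → 31
th(21) + ze(23) → 44
31 + 44 → 75
de(57) + 75 → 132
The subtree containing th is merged 3 times, so code length = 3.

3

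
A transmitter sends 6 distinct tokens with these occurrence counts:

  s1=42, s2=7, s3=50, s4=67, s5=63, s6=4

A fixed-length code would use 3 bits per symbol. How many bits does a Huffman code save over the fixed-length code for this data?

Fixed-length: 3 bits × 233 symbols = 699 bits.
Huffman merges:
s6(4) + s2(7) → 11
11 + s1(42) → 53
s3(50) + 53 → 103
s5(63) + s4(67) → 130
103 + 130 → 233
Huffman total = 11 + 53 + 103 + 130 + 233 = 530 bits.
Saving = 699 − 530 = 169 bits.

169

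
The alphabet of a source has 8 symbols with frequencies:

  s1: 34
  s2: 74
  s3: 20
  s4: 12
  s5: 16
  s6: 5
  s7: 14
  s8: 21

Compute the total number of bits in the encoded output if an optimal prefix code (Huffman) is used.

Merge the two smallest weights repeatedly:
merge s6(5) and s4(12): 17
merge s7(14) and s5(16): 30
merge 17 and s3(20): 37
merge s8(21) and 30: 51
merge s1(34) and 37: 71
merge 51 and 71: 122
merge s2(74) and 122: 196
Total encoded bits = sum of merged weights = 17 + 30 + 37 + 51 + 71 + 122 + 196 = 524.

524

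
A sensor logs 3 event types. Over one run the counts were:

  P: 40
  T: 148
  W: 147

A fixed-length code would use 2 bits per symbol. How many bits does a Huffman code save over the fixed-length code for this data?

Fixed-length: 2 bits × 335 symbols = 670 bits.
Huffman merges:
P(40) + W(147) → 187
T(148) + 187 → 335
Huffman total = 187 + 335 = 522 bits.
Saving = 670 − 522 = 148 bits.

148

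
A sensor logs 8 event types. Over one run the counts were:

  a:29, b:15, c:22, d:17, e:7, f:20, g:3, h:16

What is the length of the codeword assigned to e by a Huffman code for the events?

4

Huffman merges, smallest pair first:
g(3) + e(7) → 10
10 + b(15) → 25
h(16) + d(17) → 33
f(20) + c(22) → 42
25 + a(29) → 54
33 + 42 → 75
54 + 75 → 129
The subtree containing e is merged 4 times, so code length = 4.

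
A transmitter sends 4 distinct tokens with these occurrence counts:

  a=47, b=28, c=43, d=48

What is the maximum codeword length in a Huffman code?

2

Merge the two lowest-weight nodes at each step:
merge b(28) and c(43): 71
merge a(47) and d(48): 95
merge 71 and 95: 166
The first pair merged (b, c) ends up deepest, at depth 2.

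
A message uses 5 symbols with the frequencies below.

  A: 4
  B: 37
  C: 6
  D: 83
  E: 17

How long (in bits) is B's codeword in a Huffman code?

Huffman merges, smallest pair first:
A(4) + C(6) → 10
10 + E(17) → 27
27 + B(37) → 64
64 + D(83) → 147
The subtree containing B is merged 2 times, so code length = 2.

2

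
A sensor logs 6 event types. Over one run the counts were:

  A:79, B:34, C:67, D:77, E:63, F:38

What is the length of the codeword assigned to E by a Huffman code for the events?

3

Repeatedly merge the two smallest:
B(34) + F(38) → 72
E(63) + C(67) → 130
72 + D(77) → 149
A(79) + 130 → 209
149 + 209 → 358
The subtree containing E is merged 3 times, so code length = 3.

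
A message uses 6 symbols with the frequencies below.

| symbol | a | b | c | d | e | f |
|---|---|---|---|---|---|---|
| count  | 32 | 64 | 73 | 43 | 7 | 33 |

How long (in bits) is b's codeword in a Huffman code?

2

Repeatedly merge the two smallest:
merge e(7) and a(32): 39
merge f(33) and 39: 72
merge d(43) and b(64): 107
merge 72 and c(73): 145
merge 107 and 145: 252
b's leaf is at depth 2, giving a 2-bit codeword.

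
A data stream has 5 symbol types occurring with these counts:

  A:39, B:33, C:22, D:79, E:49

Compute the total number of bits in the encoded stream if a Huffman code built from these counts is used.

Greedily combine the two least-frequent nodes:
combine C(22), B(33) → 55
combine A(39), E(49) → 88
combine 55, D(79) → 134
combine 88, 134 → 222
Each symbol's bit-cost is frequency × depth; summing gives 499 bits (equivalently 55 + 88 + 134 + 222).

499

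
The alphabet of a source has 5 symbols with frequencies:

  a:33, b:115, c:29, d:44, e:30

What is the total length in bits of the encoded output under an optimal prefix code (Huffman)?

523

Build the Huffman tree bottom-up:
combine c(29), e(30) → 59
combine a(33), d(44) → 77
combine 59, 77 → 136
combine b(115), 136 → 251
Each symbol's bit-cost is frequency × depth; summing gives 523 bits (equivalently 59 + 77 + 136 + 251).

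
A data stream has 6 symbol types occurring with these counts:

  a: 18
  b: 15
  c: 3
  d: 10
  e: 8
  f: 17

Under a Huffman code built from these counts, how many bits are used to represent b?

2

Huffman merges, smallest pair first:
c(3) + e(8) → 11
d(10) + 11 → 21
b(15) + f(17) → 32
a(18) + 21 → 39
32 + 39 → 71
The subtree containing b is merged 2 times, so code length = 2.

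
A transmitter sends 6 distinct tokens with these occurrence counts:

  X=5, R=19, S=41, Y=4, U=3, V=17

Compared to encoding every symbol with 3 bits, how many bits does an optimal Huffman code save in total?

82

Fixed-length: 3 bits × 89 symbols = 267 bits.
Huffman merges:
U(3) + Y(4) → 7
X(5) + 7 → 12
12 + V(17) → 29
R(19) + 29 → 48
S(41) + 48 → 89
Huffman total = 7 + 12 + 29 + 48 + 89 = 185 bits.
Saving = 267 − 185 = 82 bits.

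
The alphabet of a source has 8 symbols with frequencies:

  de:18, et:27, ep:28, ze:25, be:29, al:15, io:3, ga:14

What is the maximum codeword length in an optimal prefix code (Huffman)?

4

Merge the two lowest-weight nodes at each step:
io(3) + ga(14) → 17
al(15) + 17 → 32
de(18) + ze(25) → 43
et(27) + ep(28) → 55
be(29) + 32 → 61
43 + 55 → 98
61 + 98 → 159
Maximum depth reached is 4.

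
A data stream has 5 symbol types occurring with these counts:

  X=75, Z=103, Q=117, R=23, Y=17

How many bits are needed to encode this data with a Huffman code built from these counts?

708

Merge the two smallest weights repeatedly:
Y(17) + R(23) → 40
40 + X(75) → 115
Z(103) + 115 → 218
Q(117) + 218 → 335
Each symbol's bit-cost is frequency × depth; summing gives 708 bits (equivalently 40 + 115 + 218 + 335).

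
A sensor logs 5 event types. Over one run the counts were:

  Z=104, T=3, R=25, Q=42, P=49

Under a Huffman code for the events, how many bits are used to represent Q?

Huffman merges, smallest pair first:
T(3) + R(25) → 28
28 + Q(42) → 70
P(49) + 70 → 119
Z(104) + 119 → 223
Q sits 3 levels below the root, so its codeword is 3 bits.

3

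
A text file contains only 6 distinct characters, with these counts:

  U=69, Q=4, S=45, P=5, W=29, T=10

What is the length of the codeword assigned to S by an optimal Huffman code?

Repeatedly merge the two smallest:
merge Q(4) and P(5): 9
merge 9 and T(10): 19
merge 19 and W(29): 48
merge S(45) and 48: 93
merge U(69) and 93: 162
S's leaf is at depth 2, giving a 2-bit codeword.

2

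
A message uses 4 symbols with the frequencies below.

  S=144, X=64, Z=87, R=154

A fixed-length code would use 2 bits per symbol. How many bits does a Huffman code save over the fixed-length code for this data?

3

Fixed-length: 2 bits × 449 symbols = 898 bits.
Huffman merges:
X(64) + Z(87) → 151
S(144) + 151 → 295
R(154) + 295 → 449
Huffman total = 151 + 295 + 449 = 895 bits.
Saving = 898 − 895 = 3 bits.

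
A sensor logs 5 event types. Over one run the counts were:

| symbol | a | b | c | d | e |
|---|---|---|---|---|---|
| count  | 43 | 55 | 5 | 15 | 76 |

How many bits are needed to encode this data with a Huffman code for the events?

395

Merge the two smallest weights repeatedly:
c(5) + d(15) → 20
20 + a(43) → 63
b(55) + 63 → 118
e(76) + 118 → 194
Each symbol's bit-cost is frequency × depth; summing gives 395 bits (equivalently 20 + 63 + 118 + 194).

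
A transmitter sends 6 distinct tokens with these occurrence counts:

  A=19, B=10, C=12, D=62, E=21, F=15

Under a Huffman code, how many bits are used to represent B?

4

Huffman merges, smallest pair first:
merge B(10) and C(12): 22
merge F(15) and A(19): 34
merge E(21) and 22: 43
merge 34 and 43: 77
merge D(62) and 77: 139
B's leaf is at depth 4, giving a 4-bit codeword.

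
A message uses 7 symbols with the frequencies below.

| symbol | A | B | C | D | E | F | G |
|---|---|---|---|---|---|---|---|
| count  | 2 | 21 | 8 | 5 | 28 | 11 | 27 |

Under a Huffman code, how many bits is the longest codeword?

Merge the two lowest-weight nodes at each step:
A(2) + D(5) → 7
7 + C(8) → 15
F(11) + 15 → 26
B(21) + 26 → 47
G(27) + E(28) → 55
47 + 55 → 102
The first pair merged (A, D) ends up deepest, at depth 5.

5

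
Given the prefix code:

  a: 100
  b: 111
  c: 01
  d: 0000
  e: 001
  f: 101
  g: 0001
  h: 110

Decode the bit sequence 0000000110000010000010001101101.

Read left to right; each codeword is recognised as soon as it completes (prefix code):
  0000→d | 0001→g | 100→a | 0001→g | 0000→d | 01→c | 0001→g | 101→f | 101→f
Decoded message: dgagdcgff

dgagdcgff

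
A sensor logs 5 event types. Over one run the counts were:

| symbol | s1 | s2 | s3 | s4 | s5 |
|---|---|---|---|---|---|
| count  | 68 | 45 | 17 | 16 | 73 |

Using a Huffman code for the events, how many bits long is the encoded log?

Build the Huffman tree bottom-up:
merge s4(16) and s3(17): 33
merge 33 and s2(45): 78
merge s1(68) and s5(73): 141
merge 78 and 141: 219
Total encoded bits = sum of merged weights = 33 + 78 + 141 + 219 = 471.

471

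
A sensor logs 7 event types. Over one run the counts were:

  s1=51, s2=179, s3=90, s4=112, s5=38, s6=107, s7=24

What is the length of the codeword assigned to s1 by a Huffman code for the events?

3

Build the tree from the bottom:
s7(24) + s5(38) → 62
s1(51) + 62 → 113
s3(90) + s6(107) → 197
s4(112) + 113 → 225
s2(179) + 197 → 376
225 + 376 → 601
The subtree containing s1 is merged 3 times, so code length = 3.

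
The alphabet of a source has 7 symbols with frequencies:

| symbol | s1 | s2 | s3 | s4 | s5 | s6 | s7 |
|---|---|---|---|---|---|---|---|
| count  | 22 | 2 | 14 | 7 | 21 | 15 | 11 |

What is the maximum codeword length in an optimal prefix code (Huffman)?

Merge the two lowest-weight nodes at each step:
merge s2(2) and s4(7): 9
merge 9 and s7(11): 20
merge s3(14) and s6(15): 29
merge 20 and s5(21): 41
merge s1(22) and 29: 51
merge 41 and 51: 92
The first pair merged (s2, s4) ends up deepest, at depth 4.

4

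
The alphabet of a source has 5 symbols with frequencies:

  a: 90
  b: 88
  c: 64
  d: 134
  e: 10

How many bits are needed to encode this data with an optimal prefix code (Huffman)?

846

Greedily combine the two least-frequent nodes:
merge e(10) and c(64): 74
merge 74 and b(88): 162
merge a(90) and d(134): 224
merge 162 and 224: 386
Total encoded bits = sum of merged weights = 74 + 162 + 224 + 386 = 846.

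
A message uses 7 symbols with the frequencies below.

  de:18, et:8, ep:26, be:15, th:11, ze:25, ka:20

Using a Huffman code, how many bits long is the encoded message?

337

Greedily combine the two least-frequent nodes:
et(8) + th(11) → 19
be(15) + de(18) → 33
19 + ka(20) → 39
ze(25) + ep(26) → 51
33 + 39 → 72
51 + 72 → 123
Each symbol's bit-cost is frequency × depth; summing gives 337 bits (equivalently 19 + 33 + 39 + 51 + 72 + 123).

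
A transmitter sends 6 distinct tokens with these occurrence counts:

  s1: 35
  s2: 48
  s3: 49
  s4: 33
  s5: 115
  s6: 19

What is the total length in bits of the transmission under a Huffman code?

719

Merge the two smallest weights repeatedly:
combine s6(19), s4(33) → 52
combine s1(35), s2(48) → 83
combine s3(49), 52 → 101
combine 83, 101 → 184
combine s5(115), 184 → 299
Each symbol's bit-cost is frequency × depth; summing gives 719 bits (equivalently 52 + 83 + 101 + 184 + 299).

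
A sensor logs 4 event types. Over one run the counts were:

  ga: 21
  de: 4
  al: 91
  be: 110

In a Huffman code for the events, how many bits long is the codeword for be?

1

Repeatedly merge the two smallest:
de(4) + ga(21) → 25
25 + al(91) → 116
be(110) + 116 → 226
be is merged only at the final step, so code length = 1.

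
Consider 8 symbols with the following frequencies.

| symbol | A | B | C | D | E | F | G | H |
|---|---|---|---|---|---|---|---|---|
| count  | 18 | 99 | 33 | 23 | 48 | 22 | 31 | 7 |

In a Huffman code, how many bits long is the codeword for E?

Huffman merges, smallest pair first:
H(7) + A(18) → 25
F(22) + D(23) → 45
25 + G(31) → 56
C(33) + 45 → 78
E(48) + 56 → 104
78 + B(99) → 177
104 + 177 → 281
E's leaf is at depth 2, giving a 2-bit codeword.

2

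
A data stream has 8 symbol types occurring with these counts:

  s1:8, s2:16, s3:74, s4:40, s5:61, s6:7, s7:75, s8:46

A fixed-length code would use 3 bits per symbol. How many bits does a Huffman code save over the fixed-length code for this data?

103

Fixed-length: 3 bits × 327 symbols = 981 bits.
Huffman merges:
merge s6(7) and s1(8): 15
merge 15 and s2(16): 31
merge 31 and s4(40): 71
merge s8(46) and s5(61): 107
merge 71 and s3(74): 145
merge s7(75) and 107: 182
merge 145 and 182: 327
Huffman total = 15 + 31 + 71 + 107 + 145 + 182 + 327 = 878 bits.
Saving = 981 − 878 = 103 bits.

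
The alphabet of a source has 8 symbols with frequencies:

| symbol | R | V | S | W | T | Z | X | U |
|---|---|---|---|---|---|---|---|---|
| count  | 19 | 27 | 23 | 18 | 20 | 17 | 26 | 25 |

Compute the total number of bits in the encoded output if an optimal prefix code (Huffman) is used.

525

Merge the two smallest weights repeatedly:
Z(17) + W(18) → 35
R(19) + T(20) → 39
S(23) + U(25) → 48
X(26) + V(27) → 53
35 + 39 → 74
48 + 53 → 101
74 + 101 → 175
The encoded length is the sum of every internal node's weight: 35 + 39 + 48 + 53 + 74 + 101 + 175 = 525 bits.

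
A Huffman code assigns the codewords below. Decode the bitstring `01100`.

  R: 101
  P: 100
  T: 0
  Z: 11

TZTT

Read left to right; each codeword is recognised as soon as it completes (prefix code):
  0→T | 11→Z | 0→T | 0→T
Decoded message: TZTT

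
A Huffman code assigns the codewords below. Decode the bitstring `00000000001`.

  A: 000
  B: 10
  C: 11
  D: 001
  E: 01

AAAE

Read left to right; each codeword is recognised as soon as it completes (prefix code):
  000→A | 000→A | 000→A | 01→E
Decoded message: AAAE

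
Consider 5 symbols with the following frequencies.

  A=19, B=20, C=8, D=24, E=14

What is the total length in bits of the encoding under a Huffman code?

192

Build the Huffman tree bottom-up:
C(8) + E(14) → 22
A(19) + B(20) → 39
22 + D(24) → 46
39 + 46 → 85
The encoded length is the sum of every internal node's weight: 22 + 39 + 46 + 85 = 192 bits.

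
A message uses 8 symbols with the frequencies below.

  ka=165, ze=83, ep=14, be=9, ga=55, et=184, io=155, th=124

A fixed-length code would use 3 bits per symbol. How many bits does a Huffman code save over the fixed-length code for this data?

248

Fixed-length: 3 bits × 789 symbols = 2367 bits.
Huffman merges:
be(9) + ep(14) → 23
23 + ga(55) → 78
78 + ze(83) → 161
th(124) + io(155) → 279
161 + ka(165) → 326
et(184) + 279 → 463
326 + 463 → 789
Huffman total = 23 + 78 + 161 + 279 + 326 + 463 + 789 = 2119 bits.
Saving = 2367 − 2119 = 248 bits.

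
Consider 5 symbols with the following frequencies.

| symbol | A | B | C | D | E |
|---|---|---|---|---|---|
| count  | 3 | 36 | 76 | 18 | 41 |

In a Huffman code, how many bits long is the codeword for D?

4

Huffman merges, smallest pair first:
merge A(3) and D(18): 21
merge 21 and B(36): 57
merge E(41) and 57: 98
merge C(76) and 98: 174
D sits 4 levels below the root, so its codeword is 4 bits.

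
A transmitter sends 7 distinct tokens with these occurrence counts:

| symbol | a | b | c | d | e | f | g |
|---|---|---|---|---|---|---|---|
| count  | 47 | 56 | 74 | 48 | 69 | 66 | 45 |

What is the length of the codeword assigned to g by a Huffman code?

3

Huffman merges, smallest pair first:
merge g(45) and a(47): 92
merge d(48) and b(56): 104
merge f(66) and e(69): 135
merge c(74) and 92: 166
merge 104 and 135: 239
merge 166 and 239: 405
g's leaf is at depth 3, giving a 3-bit codeword.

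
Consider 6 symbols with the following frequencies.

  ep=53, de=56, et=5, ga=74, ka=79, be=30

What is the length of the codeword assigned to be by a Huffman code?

4

Repeatedly merge the two smallest:
combine et(5), be(30) → 35
combine 35, ep(53) → 88
combine de(56), ga(74) → 130
combine ka(79), 88 → 167
combine 130, 167 → 297
The subtree containing be is merged 4 times, so code length = 4.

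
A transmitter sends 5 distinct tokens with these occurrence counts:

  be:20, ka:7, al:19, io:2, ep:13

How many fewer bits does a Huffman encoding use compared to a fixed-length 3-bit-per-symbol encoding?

Fixed-length: 3 bits × 61 symbols = 183 bits.
Huffman merges:
io(2) + ka(7) → 9
9 + ep(13) → 22
al(19) + be(20) → 39
22 + 39 → 61
Huffman total = 9 + 22 + 39 + 61 = 131 bits.
Saving = 183 − 131 = 52 bits.

52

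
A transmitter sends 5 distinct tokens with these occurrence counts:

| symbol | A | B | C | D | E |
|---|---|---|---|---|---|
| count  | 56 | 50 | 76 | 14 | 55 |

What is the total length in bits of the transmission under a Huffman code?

Build the Huffman tree bottom-up:
D(14) + B(50) → 64
E(55) + A(56) → 111
64 + C(76) → 140
111 + 140 → 251
The encoded length is the sum of every internal node's weight: 64 + 111 + 140 + 251 = 566 bits.

566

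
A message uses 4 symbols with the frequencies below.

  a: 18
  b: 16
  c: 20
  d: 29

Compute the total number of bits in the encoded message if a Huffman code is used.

166

Merge the two smallest weights repeatedly:
b(16) + a(18) → 34
c(20) + d(29) → 49
34 + 49 → 83
Total encoded bits = sum of merged weights = 34 + 49 + 83 = 166.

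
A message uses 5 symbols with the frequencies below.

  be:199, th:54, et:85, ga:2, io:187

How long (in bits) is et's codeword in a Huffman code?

Repeatedly merge the two smallest:
merge ga(2) and th(54): 56
merge 56 and et(85): 141
merge 141 and io(187): 328
merge be(199) and 328: 527
The subtree containing et is merged 3 times, so code length = 3.

3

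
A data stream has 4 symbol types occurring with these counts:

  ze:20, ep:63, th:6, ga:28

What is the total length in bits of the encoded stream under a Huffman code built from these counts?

Build the Huffman tree bottom-up:
merge th(6) and ze(20): 26
merge 26 and ga(28): 54
merge 54 and ep(63): 117
Total encoded bits = sum of merged weights = 26 + 54 + 117 = 197.

197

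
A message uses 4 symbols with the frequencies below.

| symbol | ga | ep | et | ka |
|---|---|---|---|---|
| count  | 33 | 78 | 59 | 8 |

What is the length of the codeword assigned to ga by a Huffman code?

Build the tree from the bottom:
combine ka(8), ga(33) → 41
combine 41, et(59) → 100
combine ep(78), 100 → 178
ga's leaf is at depth 3, giving a 3-bit codeword.

3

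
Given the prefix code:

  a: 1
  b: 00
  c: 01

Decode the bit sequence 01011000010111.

ccabbacaa

Read left to right; each codeword is recognised as soon as it completes (prefix code):
  01→c | 01→c | 1→a | 00→b | 00→b | 1→a | 01→c | 1→a | 1→a
Decoded message: ccabbacaa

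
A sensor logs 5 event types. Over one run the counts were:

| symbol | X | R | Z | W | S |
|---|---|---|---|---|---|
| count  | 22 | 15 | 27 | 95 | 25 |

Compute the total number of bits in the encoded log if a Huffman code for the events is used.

Build the Huffman tree bottom-up:
R(15) + X(22) → 37
S(25) + Z(27) → 52
37 + 52 → 89
89 + W(95) → 184
Total encoded bits = sum of merged weights = 37 + 52 + 89 + 184 = 362.

362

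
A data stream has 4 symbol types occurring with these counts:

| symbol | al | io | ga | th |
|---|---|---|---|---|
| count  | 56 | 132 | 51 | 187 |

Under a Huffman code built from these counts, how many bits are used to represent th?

1

Build the tree from the bottom:
combine ga(51), al(56) → 107
combine 107, io(132) → 239
combine th(187), 239 → 426
th is a child of the root — depth 1, so its codeword is a single bit.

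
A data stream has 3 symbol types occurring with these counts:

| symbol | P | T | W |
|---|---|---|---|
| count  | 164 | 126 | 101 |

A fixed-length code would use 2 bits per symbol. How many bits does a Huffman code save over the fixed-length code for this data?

164

Fixed-length: 2 bits × 391 symbols = 782 bits.
Huffman merges:
W(101) + T(126) → 227
P(164) + 227 → 391
Huffman total = 227 + 391 = 618 bits.
Saving = 782 − 618 = 164 bits.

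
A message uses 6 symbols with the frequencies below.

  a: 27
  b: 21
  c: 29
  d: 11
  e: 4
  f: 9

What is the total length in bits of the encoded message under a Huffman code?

Greedily combine the two least-frequent nodes:
merge e(4) and f(9): 13
merge d(11) and 13: 24
merge b(21) and 24: 45
merge a(27) and c(29): 56
merge 45 and 56: 101
Total encoded bits = sum of merged weights = 13 + 24 + 45 + 56 + 101 = 239.

239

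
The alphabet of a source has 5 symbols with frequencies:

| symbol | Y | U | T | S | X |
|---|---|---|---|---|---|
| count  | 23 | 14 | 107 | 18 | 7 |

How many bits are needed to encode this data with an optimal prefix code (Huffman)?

Build the Huffman tree bottom-up:
merge X(7) and U(14): 21
merge S(18) and 21: 39
merge Y(23) and 39: 62
merge 62 and T(107): 169
Each symbol's bit-cost is frequency × depth; summing gives 291 bits (equivalently 21 + 39 + 62 + 169).

291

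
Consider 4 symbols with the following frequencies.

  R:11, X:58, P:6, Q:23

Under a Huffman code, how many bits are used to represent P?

Repeatedly merge the two smallest:
P(6) + R(11) → 17
17 + Q(23) → 40
40 + X(58) → 98
P's leaf is at depth 3, giving a 3-bit codeword.

3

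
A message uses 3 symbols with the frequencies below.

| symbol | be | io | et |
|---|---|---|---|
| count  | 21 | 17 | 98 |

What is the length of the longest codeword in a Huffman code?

Merge the two lowest-weight nodes at each step:
combine io(17), be(21) → 38
combine 38, et(98) → 136
Maximum depth reached is 2.

2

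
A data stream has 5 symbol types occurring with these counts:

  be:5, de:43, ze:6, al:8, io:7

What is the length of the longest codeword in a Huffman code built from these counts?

Merge the two lowest-weight nodes at each step:
be(5) + ze(6) → 11
io(7) + al(8) → 15
11 + 15 → 26
26 + de(43) → 69
Maximum depth reached is 3.

3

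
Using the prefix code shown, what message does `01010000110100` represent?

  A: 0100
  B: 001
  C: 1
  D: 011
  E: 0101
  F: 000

Read left to right; each codeword is recognised as soon as it completes (prefix code):
  0101→E | 000→F | 011→D | 0100→A
Decoded message: EFDA

EFDA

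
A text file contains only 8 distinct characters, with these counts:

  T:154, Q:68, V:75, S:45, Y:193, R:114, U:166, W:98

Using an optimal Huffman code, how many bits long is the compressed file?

Merge the two smallest weights repeatedly:
S(45) + Q(68) → 113
V(75) + W(98) → 173
113 + R(114) → 227
T(154) + U(166) → 320
173 + Y(193) → 366
227 + 320 → 547
366 + 547 → 913
The encoded length is the sum of every internal node's weight: 113 + 173 + 227 + 320 + 366 + 547 + 913 = 2659 bits.

2659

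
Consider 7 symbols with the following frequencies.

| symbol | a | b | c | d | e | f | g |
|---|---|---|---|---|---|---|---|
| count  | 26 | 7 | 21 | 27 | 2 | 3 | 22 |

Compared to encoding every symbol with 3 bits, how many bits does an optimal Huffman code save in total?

58

Fixed-length: 3 bits × 108 symbols = 324 bits.
Huffman merges:
merge e(2) and f(3): 5
merge 5 and b(7): 12
merge 12 and c(21): 33
merge g(22) and a(26): 48
merge d(27) and 33: 60
merge 48 and 60: 108
Huffman total = 5 + 12 + 33 + 48 + 60 + 108 = 266 bits.
Saving = 324 − 266 = 58 bits.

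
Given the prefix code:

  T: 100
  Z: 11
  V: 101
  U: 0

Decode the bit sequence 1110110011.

Read left to right; each codeword is recognised as soon as it completes (prefix code):
  11→Z | 101→V | 100→T | 11→Z
Decoded message: ZVTZ

ZVTZ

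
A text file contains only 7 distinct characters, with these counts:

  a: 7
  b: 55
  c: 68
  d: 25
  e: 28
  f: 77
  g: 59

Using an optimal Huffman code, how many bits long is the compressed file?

844

Build the Huffman tree bottom-up:
merge a(7) and d(25): 32
merge e(28) and 32: 60
merge b(55) and g(59): 114
merge 60 and c(68): 128
merge f(77) and 114: 191
merge 128 and 191: 319
Each symbol's bit-cost is frequency × depth; summing gives 844 bits (equivalently 32 + 60 + 114 + 128 + 191 + 319).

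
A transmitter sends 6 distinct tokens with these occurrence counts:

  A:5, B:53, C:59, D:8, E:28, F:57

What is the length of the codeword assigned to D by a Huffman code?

Repeatedly merge the two smallest:
combine A(5), D(8) → 13
combine 13, E(28) → 41
combine 41, B(53) → 94
combine F(57), C(59) → 116
combine 94, 116 → 210
D sits 4 levels below the root, so its codeword is 4 bits.

4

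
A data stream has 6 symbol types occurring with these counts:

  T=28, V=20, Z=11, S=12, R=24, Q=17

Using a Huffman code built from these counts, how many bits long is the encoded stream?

Greedily combine the two least-frequent nodes:
Z(11) + S(12) → 23
Q(17) + V(20) → 37
23 + R(24) → 47
T(28) + 37 → 65
47 + 65 → 112
Total encoded bits = sum of merged weights = 23 + 37 + 47 + 65 + 112 = 284.

284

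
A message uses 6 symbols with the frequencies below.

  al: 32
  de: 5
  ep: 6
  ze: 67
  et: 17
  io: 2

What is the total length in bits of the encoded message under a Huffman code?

241

Merge the two smallest weights repeatedly:
io(2) + de(5) → 7
ep(6) + 7 → 13
13 + et(17) → 30
30 + al(32) → 62
62 + ze(67) → 129
Total encoded bits = sum of merged weights = 7 + 13 + 30 + 62 + 129 = 241.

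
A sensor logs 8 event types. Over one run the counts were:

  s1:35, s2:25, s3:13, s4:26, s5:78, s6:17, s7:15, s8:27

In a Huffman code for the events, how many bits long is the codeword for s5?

Repeatedly merge the two smallest:
s3(13) + s7(15) → 28
s6(17) + s2(25) → 42
s4(26) + s8(27) → 53
28 + s1(35) → 63
42 + 53 → 95
63 + s5(78) → 141
95 + 141 → 236
The subtree containing s5 is merged 2 times, so code length = 2.

2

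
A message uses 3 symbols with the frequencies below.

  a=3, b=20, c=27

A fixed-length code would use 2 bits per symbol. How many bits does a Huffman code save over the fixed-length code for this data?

27

Fixed-length: 2 bits × 50 symbols = 100 bits.
Huffman merges:
merge a(3) and b(20): 23
merge 23 and c(27): 50
Huffman total = 23 + 50 = 73 bits.
Saving = 100 − 73 = 27 bits.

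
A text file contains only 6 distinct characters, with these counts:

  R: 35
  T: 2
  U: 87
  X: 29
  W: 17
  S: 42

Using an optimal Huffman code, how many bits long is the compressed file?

Merge the two smallest weights repeatedly:
merge T(2) and W(17): 19
merge 19 and X(29): 48
merge R(35) and S(42): 77
merge 48 and 77: 125
merge U(87) and 125: 212
Each symbol's bit-cost is frequency × depth; summing gives 481 bits (equivalently 19 + 48 + 77 + 125 + 212).

481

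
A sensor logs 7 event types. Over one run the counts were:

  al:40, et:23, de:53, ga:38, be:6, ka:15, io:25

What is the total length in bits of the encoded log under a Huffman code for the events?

Greedily combine the two least-frequent nodes:
combine be(6), ka(15) → 21
combine 21, et(23) → 44
combine io(25), ga(38) → 63
combine al(40), 44 → 84
combine de(53), 63 → 116
combine 84, 116 → 200
Total encoded bits = sum of merged weights = 21 + 44 + 63 + 84 + 116 + 200 = 528.

528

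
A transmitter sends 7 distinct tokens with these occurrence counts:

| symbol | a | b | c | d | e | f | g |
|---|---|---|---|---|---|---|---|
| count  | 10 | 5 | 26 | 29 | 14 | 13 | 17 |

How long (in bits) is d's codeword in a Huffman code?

Build the tree from the bottom:
merge b(5) and a(10): 15
merge f(13) and e(14): 27
merge 15 and g(17): 32
merge c(26) and 27: 53
merge d(29) and 32: 61
merge 53 and 61: 114
The subtree containing d is merged 2 times, so code length = 2.

2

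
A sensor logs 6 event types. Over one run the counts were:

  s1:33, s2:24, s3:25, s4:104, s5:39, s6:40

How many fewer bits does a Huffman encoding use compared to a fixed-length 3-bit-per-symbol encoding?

Fixed-length: 3 bits × 265 symbols = 795 bits.
Huffman merges:
combine s2(24), s3(25) → 49
combine s1(33), s5(39) → 72
combine s6(40), 49 → 89
combine 72, 89 → 161
combine s4(104), 161 → 265
Huffman total = 49 + 72 + 89 + 161 + 265 = 636 bits.
Saving = 795 − 636 = 159 bits.

159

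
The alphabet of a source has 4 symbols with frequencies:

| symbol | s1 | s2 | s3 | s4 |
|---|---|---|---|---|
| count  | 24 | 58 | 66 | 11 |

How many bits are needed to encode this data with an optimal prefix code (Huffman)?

Greedily combine the two least-frequent nodes:
combine s4(11), s1(24) → 35
combine 35, s2(58) → 93
combine s3(66), 93 → 159
The encoded length is the sum of every internal node's weight: 35 + 93 + 159 = 287 bits.

287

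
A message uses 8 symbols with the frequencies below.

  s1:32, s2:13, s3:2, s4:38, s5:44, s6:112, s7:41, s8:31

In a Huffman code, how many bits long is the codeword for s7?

3

Repeatedly merge the two smallest:
s3(2) + s2(13) → 15
15 + s8(31) → 46
s1(32) + s4(38) → 70
s7(41) + s5(44) → 85
46 + 70 → 116
85 + s6(112) → 197
116 + 197 → 313
s7 sits 3 levels below the root, so its codeword is 3 bits.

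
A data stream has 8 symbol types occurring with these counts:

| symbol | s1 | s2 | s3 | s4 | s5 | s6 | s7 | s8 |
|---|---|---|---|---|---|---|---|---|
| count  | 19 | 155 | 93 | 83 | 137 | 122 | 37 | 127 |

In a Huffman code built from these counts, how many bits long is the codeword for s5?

Build the tree from the bottom:
merge s1(19) and s7(37): 56
merge 56 and s4(83): 139
merge s3(93) and s6(122): 215
merge s8(127) and s5(137): 264
merge 139 and s2(155): 294
merge 215 and 264: 479
merge 294 and 479: 773
s5's leaf is at depth 3, giving a 3-bit codeword.

3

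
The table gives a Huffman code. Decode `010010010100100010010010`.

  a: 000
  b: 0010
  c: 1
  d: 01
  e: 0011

dbddbbdb

Read left to right; each codeword is recognised as soon as it completes (prefix code):
  01→d | 0010→b | 01→d | 01→d | 0010→b | 0010→b | 01→d | 0010→b
Decoded message: dbddbbdb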